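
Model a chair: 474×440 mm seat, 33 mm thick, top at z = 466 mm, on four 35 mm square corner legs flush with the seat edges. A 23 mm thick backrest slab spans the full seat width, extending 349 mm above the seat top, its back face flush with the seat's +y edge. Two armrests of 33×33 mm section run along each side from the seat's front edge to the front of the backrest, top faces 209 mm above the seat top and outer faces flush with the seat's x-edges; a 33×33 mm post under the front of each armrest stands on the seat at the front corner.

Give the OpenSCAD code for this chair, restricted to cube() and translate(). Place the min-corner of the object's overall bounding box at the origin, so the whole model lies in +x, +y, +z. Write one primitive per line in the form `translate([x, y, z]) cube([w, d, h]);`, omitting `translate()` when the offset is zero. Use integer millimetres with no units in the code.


// leg_h = 466 - 33 = 433
// arm post h = 209 - 33 = 176
translate([0, 0, 433]) cube([474, 440, 33]);
cube([35, 35, 433]);
translate([439, 0, 0]) cube([35, 35, 433]);
translate([0, 405, 0]) cube([35, 35, 433]);
translate([439, 405, 0]) cube([35, 35, 433]);
translate([0, 417, 466]) cube([474, 23, 349]);
translate([0, 0, 642]) cube([33, 417, 33]);
translate([441, 0, 642]) cube([33, 417, 33]);
translate([0, 0, 466]) cube([33, 33, 176]);
translate([441, 0, 466]) cube([33, 33, 176]);


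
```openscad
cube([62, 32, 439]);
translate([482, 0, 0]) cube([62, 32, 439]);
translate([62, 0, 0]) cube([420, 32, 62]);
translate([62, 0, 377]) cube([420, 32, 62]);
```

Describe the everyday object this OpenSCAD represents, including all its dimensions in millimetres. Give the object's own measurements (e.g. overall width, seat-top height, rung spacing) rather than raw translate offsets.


A rectangular picture frame lying in the x–z plane (depth along y). The opening is 420 mm wide (x) by 315 mm tall (z), surrounded by a border 62 mm wide on all four sides. The frame is 32 mm deep and is made of two full-height vertical stiles with two horizontal rails fitted between them.


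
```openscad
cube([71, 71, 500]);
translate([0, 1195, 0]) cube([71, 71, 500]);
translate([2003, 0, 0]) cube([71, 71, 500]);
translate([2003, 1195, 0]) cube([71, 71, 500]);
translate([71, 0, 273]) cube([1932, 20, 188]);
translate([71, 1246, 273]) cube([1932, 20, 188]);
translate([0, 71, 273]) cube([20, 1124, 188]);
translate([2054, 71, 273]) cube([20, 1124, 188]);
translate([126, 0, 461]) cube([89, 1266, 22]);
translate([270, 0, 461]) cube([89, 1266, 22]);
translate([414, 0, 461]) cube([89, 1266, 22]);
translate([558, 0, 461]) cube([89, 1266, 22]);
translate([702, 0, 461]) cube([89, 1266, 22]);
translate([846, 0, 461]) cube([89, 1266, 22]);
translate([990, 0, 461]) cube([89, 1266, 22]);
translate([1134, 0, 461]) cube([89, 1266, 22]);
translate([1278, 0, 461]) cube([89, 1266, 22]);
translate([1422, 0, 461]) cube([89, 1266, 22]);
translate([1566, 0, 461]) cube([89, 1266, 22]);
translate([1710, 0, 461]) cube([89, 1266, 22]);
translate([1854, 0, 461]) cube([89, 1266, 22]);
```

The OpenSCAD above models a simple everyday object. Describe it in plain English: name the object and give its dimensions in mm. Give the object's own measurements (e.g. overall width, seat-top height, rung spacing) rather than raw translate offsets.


A bed frame 2074 mm long (x) by 1266 mm wide (y). Four 71×71 mm corner posts, 500 mm tall, at the corners of the footprint. Four rails of 20 mm thickness and 188 mm height run between adjacent posts with their undersides at z = 273 mm, their outer faces flush with the outside of the frame (the two x-running rails run between the posts' inner faces; the two y-running rails run between the posts' inner faces). 13 slats, each 89 mm wide (x) and 22 mm thick, lie across the top of the two x-running rails, running the full 1266 mm width of the frame in y; along x they sit between the end posts with a 55 mm gap after the −x posts and between neighbouring slats, leaving 60 mm before the +x posts.


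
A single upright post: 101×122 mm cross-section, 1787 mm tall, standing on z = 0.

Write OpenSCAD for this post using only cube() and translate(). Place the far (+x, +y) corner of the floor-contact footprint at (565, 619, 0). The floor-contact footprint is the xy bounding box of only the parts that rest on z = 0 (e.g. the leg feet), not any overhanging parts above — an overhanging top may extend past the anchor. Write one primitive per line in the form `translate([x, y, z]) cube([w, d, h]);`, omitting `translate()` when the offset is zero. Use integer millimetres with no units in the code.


translate([464, 497, 0]) cube([101, 122, 1787]);


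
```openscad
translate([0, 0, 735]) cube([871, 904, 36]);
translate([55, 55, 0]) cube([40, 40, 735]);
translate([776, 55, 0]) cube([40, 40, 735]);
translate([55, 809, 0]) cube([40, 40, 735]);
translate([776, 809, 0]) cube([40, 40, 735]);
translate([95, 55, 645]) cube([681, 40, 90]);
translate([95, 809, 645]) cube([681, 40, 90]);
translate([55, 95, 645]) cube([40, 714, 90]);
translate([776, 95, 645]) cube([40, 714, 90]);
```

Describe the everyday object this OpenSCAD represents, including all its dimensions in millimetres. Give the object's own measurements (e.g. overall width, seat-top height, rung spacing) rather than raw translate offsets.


A table: top 871 mm (x) × 904 mm (y), 36 mm thick, upper face at z = 771 mm, on four 40×40 mm square legs, each inset 55 mm from the nearest pair of top edges from z = 0 to the bottom of the top. Four apron rails, 40 mm thick and 90 mm tall, run between adjacent legs with their top edges flush with the underside of the top and their outer faces flush with the legs' outer faces.


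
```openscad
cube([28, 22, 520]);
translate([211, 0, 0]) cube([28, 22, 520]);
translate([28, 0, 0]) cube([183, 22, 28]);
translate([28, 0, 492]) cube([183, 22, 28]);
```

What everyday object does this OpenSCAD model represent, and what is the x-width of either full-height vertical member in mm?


A picture frame. The border width is 28 mm.

Four thin pieces enclosing a rectangular opening — a picture frame. The two full-height stiles are 520 mm tall; the top rail sits at z = 492 and is 28 mm tall, so the border above the opening is 520 − 492 = 28 mm, matching the stile x-width.


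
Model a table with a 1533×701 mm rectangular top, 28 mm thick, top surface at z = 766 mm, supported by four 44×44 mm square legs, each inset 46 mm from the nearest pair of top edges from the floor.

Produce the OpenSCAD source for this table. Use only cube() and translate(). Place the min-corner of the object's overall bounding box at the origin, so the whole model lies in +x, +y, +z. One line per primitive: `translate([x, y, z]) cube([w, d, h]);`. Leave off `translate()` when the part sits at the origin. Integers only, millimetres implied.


translate([0, 0, 738]) cube([1533, 701, 28]);
translate([46, 46, 0]) cube([44, 44, 738]);
translate([1443, 46, 0]) cube([44, 44, 738]);
translate([46, 611, 0]) cube([44, 44, 738]);
translate([1443, 611, 0]) cube([44, 44, 738]);


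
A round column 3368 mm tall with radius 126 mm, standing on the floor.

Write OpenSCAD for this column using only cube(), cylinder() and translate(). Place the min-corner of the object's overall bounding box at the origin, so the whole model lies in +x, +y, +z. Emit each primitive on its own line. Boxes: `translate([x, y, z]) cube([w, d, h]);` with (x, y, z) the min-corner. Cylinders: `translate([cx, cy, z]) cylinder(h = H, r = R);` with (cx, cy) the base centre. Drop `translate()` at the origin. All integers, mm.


translate([126, 126, 0]) cylinder(h = 3368, r = 126);


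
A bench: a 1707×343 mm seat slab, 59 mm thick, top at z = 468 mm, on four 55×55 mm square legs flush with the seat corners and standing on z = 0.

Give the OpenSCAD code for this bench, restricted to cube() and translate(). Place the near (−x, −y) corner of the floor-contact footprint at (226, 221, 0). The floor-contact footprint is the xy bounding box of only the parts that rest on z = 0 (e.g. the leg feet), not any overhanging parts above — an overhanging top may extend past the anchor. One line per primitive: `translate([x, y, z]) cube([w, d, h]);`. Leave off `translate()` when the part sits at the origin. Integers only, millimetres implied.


// leg_h = 468 − 59 = 409
translate([226, 221, 409]) cube([1707, 343, 59]);
translate([226, 221, 0]) cube([55, 55, 409]);
translate([226, 509, 0]) cube([55, 55, 409]);
translate([1878, 221, 0]) cube([55, 55, 409]);
translate([1878, 509, 0]) cube([55, 55, 409]);


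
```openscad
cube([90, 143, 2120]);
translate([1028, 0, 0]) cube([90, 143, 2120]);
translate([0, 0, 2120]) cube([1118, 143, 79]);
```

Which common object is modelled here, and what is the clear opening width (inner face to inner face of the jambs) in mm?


A door frame. The clear opening width is 938 mm.

Two 2120 mm tall posts with a header on top — a door frame. The left jamb is 90 mm wide at x = 0; the right jamb starts at x = 1028. The clear opening is 1028 − 90 = 938 mm.


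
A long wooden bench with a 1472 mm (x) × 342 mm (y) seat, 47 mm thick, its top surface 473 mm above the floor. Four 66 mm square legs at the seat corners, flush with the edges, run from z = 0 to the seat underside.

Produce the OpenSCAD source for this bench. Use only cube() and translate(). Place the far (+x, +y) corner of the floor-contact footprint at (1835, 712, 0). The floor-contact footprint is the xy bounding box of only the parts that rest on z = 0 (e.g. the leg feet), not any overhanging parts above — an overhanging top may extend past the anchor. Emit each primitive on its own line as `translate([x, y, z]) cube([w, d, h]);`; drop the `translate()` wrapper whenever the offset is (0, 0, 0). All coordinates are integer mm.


// leg_h = 473 − 47 = 426
translate([363, 370, 426]) cube([1472, 342, 47]);
translate([363, 370, 0]) cube([66, 66, 426]);
translate([363, 646, 0]) cube([66, 66, 426]);
translate([1769, 370, 0]) cube([66, 66, 426]);
translate([1769, 646, 0]) cube([66, 66, 426]);


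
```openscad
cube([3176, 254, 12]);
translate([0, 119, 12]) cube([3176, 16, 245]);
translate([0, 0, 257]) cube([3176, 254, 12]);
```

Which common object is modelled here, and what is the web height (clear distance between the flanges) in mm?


An I-beam. The web height is 245 mm.

Two wide flanges with a thin centred web — an I-beam. Overall 269 mm minus two 12 mm flanges gives a web of 269 − 2·12 = 245 mm.


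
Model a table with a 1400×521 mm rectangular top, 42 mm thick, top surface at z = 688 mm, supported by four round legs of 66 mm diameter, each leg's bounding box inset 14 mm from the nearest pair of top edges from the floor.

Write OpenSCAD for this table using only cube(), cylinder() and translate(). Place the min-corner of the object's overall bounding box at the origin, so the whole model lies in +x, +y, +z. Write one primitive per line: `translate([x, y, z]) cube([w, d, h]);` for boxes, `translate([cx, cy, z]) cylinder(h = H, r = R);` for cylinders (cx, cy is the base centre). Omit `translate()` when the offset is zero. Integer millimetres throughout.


translate([0, 0, 646]) cube([1400, 521, 42]);
translate([47, 47, 0]) cylinder(h = 646, r = 33);
translate([1353, 47, 0]) cylinder(h = 646, r = 33);
translate([47, 474, 0]) cylinder(h = 646, r = 33);
translate([1353, 474, 0]) cylinder(h = 646, r = 33);


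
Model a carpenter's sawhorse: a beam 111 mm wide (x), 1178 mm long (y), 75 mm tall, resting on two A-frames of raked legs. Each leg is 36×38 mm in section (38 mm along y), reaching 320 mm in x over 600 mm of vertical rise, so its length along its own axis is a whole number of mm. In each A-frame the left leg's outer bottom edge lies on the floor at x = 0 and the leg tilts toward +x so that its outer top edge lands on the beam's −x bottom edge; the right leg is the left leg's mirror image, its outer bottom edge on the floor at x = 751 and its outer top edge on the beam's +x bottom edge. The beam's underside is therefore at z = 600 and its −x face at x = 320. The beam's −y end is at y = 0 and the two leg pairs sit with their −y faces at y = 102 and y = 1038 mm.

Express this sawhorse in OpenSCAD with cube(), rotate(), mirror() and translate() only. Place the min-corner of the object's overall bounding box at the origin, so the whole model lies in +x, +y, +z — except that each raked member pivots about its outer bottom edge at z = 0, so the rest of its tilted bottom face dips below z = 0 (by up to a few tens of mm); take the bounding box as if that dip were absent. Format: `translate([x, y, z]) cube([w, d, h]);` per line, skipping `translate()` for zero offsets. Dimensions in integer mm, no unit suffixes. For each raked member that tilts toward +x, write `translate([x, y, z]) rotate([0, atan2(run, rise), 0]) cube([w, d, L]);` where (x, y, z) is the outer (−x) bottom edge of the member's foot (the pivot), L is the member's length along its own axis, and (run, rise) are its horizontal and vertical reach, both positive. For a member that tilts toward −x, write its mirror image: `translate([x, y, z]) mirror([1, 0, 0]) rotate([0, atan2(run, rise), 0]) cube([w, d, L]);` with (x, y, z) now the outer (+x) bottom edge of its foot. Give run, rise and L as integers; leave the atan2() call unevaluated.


translate([320, 0, 600]) cube([111, 1178, 75]);
translate([0, 102, 0]) rotate([0, atan2(320, 600), 0]) cube([36, 38, 680]);
translate([751, 102, 0]) mirror([1, 0, 0]) rotate([0, atan2(320, 600), 0]) cube([36, 38, 680]);
translate([0, 1038, 0]) rotate([0, atan2(320, 600), 0]) cube([36, 38, 680]);
translate([751, 1038, 0]) mirror([1, 0, 0]) rotate([0, atan2(320, 600), 0]) cube([36, 38, 680]);


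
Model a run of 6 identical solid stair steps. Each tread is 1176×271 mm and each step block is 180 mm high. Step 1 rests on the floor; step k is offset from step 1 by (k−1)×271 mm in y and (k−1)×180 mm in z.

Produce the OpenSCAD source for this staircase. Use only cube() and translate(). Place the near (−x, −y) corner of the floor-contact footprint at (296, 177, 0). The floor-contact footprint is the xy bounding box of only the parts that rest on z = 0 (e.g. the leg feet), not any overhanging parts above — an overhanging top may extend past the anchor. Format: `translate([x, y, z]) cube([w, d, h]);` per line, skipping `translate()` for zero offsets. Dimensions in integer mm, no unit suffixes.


translate([296, 177, 0]) cube([1176, 271, 180]);
translate([296, 448, 180]) cube([1176, 271, 180]);
translate([296, 719, 360]) cube([1176, 271, 180]);
translate([296, 990, 540]) cube([1176, 271, 180]);
translate([296, 1261, 720]) cube([1176, 271, 180]);
translate([296, 1532, 900]) cube([1176, 271, 180]);


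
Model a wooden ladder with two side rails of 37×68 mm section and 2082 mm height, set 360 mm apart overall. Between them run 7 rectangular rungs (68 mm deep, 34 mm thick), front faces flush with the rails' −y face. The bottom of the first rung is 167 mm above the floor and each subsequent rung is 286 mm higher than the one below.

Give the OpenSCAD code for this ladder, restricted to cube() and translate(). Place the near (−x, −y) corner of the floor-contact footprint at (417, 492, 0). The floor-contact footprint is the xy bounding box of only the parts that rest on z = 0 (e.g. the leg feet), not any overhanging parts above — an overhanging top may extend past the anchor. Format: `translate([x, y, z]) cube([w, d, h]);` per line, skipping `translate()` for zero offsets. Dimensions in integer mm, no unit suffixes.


translate([417, 492, 0]) cube([37, 68, 2082]);
translate([740, 492, 0]) cube([37, 68, 2082]);
translate([454, 492, 167]) cube([286, 68, 34]);
translate([454, 492, 453]) cube([286, 68, 34]);
translate([454, 492, 739]) cube([286, 68, 34]);
translate([454, 492, 1025]) cube([286, 68, 34]);
translate([454, 492, 1311]) cube([286, 68, 34]);
translate([454, 492, 1597]) cube([286, 68, 34]);
translate([454, 492, 1883]) cube([286, 68, 34]);


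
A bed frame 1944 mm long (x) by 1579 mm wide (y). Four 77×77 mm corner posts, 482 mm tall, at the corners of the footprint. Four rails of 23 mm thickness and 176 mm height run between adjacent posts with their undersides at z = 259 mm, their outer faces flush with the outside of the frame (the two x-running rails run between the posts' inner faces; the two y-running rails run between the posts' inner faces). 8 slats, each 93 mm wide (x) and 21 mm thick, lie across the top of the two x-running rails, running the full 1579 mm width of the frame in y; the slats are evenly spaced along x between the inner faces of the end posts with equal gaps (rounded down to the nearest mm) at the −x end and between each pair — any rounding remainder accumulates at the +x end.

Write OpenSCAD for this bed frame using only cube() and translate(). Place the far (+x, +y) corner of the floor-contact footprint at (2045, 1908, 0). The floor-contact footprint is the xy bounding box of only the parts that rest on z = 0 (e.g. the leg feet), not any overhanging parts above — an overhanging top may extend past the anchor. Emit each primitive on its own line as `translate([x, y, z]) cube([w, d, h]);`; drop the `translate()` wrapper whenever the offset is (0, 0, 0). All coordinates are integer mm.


translate([101, 329, 0]) cube([77, 77, 482]);
translate([101, 1831, 0]) cube([77, 77, 482]);
translate([1968, 329, 0]) cube([77, 77, 482]);
translate([1968, 1831, 0]) cube([77, 77, 482]);
translate([178, 329, 259]) cube([1790, 23, 176]);
translate([178, 1885, 259]) cube([1790, 23, 176]);
translate([101, 406, 259]) cube([23, 1425, 176]);
translate([2022, 406, 259]) cube([23, 1425, 176]);
translate([294, 329, 435]) cube([93, 1579, 21]);
translate([503, 329, 435]) cube([93, 1579, 21]);
translate([712, 329, 435]) cube([93, 1579, 21]);
translate([921, 329, 435]) cube([93, 1579, 21]);
translate([1130, 329, 435]) cube([93, 1579, 21]);
translate([1339, 329, 435]) cube([93, 1579, 21]);
translate([1548, 329, 435]) cube([93, 1579, 21]);
translate([1757, 329, 435]) cube([93, 1579, 21]);


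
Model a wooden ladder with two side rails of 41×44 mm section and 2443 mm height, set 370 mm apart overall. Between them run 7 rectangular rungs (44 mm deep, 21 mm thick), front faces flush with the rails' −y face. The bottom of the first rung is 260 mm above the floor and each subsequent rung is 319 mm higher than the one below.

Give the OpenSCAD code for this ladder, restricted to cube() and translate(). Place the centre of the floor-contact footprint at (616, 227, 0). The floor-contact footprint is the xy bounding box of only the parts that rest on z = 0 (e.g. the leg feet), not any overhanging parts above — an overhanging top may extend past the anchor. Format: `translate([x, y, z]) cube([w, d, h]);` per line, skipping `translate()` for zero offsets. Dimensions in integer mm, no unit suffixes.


// rung span = 370 - 2*41 = 288
// rung[k] z = 260 + k*319
translate([431, 205, 0]) cube([41, 44, 2443]);
translate([760, 205, 0]) cube([41, 44, 2443]);
translate([472, 205, 260]) cube([288, 44, 21]);
translate([472, 205, 579]) cube([288, 44, 21]);
translate([472, 205, 898]) cube([288, 44, 21]);
translate([472, 205, 1217]) cube([288, 44, 21]);
translate([472, 205, 1536]) cube([288, 44, 21]);
translate([472, 205, 1855]) cube([288, 44, 21]);
translate([472, 205, 2174]) cube([288, 44, 21]);


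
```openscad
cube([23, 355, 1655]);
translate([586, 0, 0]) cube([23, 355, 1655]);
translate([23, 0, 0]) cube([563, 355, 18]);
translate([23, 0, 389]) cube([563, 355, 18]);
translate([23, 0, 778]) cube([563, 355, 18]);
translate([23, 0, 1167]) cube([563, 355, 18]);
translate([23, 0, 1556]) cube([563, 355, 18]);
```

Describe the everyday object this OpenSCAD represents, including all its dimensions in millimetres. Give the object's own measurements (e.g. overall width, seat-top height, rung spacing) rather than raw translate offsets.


An open bookshelf. Two side panels, each 23 mm thick, 355 mm deep and 1655 mm tall, stand 609 mm apart (outside-to-outside). Between them sit 5 shelves, each 18 mm thick and 355 mm deep, spanning the full gap between the sides. The bottom shelf rests on the floor (its underside at z = 0) and the clear gap between one shelf's top and the next shelf's underside is 371 mm.


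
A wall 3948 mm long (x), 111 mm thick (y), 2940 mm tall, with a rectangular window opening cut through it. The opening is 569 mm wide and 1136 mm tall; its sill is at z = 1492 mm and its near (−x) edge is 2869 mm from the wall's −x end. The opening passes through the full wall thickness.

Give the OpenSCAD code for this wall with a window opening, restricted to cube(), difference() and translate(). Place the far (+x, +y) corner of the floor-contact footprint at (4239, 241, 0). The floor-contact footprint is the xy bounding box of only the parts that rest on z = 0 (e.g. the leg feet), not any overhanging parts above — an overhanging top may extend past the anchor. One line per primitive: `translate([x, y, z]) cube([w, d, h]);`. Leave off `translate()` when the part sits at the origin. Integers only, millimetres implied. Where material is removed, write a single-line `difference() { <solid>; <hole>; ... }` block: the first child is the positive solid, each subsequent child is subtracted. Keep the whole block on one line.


difference() { translate([291, 130, 0]) cube([3948, 111, 2940]); translate([3160, 130, 1492]) cube([569, 111, 1136]); }


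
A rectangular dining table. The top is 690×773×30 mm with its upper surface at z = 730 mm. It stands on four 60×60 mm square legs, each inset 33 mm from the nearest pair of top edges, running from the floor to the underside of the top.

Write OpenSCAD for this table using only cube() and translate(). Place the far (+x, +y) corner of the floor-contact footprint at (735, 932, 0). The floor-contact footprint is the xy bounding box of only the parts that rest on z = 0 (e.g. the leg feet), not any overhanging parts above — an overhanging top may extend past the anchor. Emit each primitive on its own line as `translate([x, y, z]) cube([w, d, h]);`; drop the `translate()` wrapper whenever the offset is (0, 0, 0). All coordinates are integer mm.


translate([78, 192, 700]) cube([690, 773, 30]);
translate([111, 225, 0]) cube([60, 60, 700]);
translate([675, 225, 0]) cube([60, 60, 700]);
translate([111, 872, 0]) cube([60, 60, 700]);
translate([675, 872, 0]) cube([60, 60, 700]);


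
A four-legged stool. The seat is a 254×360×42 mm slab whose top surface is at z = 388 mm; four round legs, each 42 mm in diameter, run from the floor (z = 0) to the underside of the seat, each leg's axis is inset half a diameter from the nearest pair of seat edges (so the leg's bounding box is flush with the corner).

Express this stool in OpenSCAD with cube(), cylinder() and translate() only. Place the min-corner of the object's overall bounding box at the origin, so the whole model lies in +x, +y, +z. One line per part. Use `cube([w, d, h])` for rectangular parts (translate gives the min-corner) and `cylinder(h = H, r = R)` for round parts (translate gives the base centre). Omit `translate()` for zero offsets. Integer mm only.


translate([0, 0, 346]) cube([254, 360, 42]);
translate([21, 21, 0]) cylinder(h = 346, r = 21);
translate([233, 21, 0]) cylinder(h = 346, r = 21);
translate([21, 339, 0]) cylinder(h = 346, r = 21);
translate([233, 339, 0]) cylinder(h = 346, r = 21);


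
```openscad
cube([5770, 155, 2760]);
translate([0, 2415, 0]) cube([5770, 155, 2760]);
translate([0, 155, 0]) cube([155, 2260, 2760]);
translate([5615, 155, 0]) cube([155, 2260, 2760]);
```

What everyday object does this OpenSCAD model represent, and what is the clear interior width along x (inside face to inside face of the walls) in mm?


A house (or room) frame. The interior width is 5460 mm.

Four 2760 mm walls enclosing a rectangle with no floor or roof — a room or house frame. Outside width is 5770 mm and wall thickness is 155 mm, so the interior width is 5770 − 2 × 155 = 5460 mm.


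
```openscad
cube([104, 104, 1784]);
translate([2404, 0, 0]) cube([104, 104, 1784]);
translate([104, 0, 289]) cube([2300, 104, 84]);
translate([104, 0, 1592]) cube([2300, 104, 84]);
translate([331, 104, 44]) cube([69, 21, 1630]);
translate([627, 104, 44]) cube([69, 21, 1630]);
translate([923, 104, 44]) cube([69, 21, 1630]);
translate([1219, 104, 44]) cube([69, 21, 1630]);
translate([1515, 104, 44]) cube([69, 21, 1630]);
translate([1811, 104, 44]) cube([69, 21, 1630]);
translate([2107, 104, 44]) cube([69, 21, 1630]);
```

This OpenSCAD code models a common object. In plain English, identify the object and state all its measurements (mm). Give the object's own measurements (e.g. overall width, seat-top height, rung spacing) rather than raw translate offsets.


A fence section. Two 104×104 mm posts, 1784 mm tall, stand on the floor with a clear span of 2300 mm between their inner faces. Two horizontal rails of 104×84 mm section span the gap between the posts with their undersides at z = 289 mm and z = 1592 mm, flush with the posts' −y face. 7 pickets, each 69 mm wide, 21 mm thick and 1630 mm tall, are fixed to the +y face of the rails with their bottoms at z = 44 mm, spaced across the span with a 227 mm gap after the −x post and between neighbouring pickets, with 228 mm left before the +x post.


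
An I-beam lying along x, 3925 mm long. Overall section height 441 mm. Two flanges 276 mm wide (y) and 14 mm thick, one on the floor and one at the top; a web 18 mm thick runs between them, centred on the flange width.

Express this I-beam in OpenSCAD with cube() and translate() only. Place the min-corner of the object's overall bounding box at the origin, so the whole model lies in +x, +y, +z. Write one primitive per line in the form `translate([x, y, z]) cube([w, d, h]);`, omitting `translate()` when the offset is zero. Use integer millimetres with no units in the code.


cube([3925, 276, 14]);
translate([0, 129, 14]) cube([3925, 18, 413]);
translate([0, 0, 427]) cube([3925, 276, 14]);


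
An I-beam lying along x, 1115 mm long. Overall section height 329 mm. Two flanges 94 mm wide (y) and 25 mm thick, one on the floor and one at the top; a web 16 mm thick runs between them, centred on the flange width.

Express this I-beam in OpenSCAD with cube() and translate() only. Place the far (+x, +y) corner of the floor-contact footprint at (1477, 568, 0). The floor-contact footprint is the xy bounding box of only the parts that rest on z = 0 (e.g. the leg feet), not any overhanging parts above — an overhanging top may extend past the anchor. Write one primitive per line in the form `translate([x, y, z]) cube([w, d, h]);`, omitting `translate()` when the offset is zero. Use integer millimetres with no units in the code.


translate([362, 474, 0]) cube([1115, 94, 25]);
translate([362, 513, 25]) cube([1115, 16, 279]);
translate([362, 474, 304]) cube([1115, 94, 25]);


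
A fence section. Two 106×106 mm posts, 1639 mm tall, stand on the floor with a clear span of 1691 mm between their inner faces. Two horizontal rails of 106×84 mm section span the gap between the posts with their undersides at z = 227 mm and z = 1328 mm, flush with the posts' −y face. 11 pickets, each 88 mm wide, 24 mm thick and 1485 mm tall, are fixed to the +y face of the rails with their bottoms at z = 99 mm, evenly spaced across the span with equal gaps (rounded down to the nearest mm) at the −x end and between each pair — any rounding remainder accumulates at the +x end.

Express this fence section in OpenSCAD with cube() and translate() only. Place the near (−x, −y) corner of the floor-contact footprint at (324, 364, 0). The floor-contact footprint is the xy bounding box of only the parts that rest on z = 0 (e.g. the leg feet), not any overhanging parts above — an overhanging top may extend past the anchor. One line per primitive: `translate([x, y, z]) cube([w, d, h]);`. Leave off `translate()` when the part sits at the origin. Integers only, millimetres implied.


translate([324, 364, 0]) cube([106, 106, 1639]);
translate([2121, 364, 0]) cube([106, 106, 1639]);
translate([430, 364, 227]) cube([1691, 106, 84]);
translate([430, 364, 1328]) cube([1691, 106, 84]);
translate([490, 470, 99]) cube([88, 24, 1485]);
translate([638, 470, 99]) cube([88, 24, 1485]);
translate([786, 470, 99]) cube([88, 24, 1485]);
translate([934, 470, 99]) cube([88, 24, 1485]);
translate([1082, 470, 99]) cube([88, 24, 1485]);
translate([1230, 470, 99]) cube([88, 24, 1485]);
translate([1378, 470, 99]) cube([88, 24, 1485]);
translate([1526, 470, 99]) cube([88, 24, 1485]);
translate([1674, 470, 99]) cube([88, 24, 1485]);
translate([1822, 470, 99]) cube([88, 24, 1485]);
translate([1970, 470, 99]) cube([88, 24, 1485]);


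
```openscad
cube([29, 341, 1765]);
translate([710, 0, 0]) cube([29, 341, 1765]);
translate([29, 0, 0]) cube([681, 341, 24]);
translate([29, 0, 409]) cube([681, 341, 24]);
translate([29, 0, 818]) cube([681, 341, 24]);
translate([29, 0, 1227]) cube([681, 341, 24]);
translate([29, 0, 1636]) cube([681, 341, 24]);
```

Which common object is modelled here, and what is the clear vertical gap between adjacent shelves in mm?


A bookshelf. The clear shelf gap is 385 mm.

Two tall side panels with 5 horizontal boards between them — a bookshelf. The first two shelf undersides are at z = 0 and z = 409; with shelf thickness 24, the clear gap is 409 − 0 − 24 = 385 mm.


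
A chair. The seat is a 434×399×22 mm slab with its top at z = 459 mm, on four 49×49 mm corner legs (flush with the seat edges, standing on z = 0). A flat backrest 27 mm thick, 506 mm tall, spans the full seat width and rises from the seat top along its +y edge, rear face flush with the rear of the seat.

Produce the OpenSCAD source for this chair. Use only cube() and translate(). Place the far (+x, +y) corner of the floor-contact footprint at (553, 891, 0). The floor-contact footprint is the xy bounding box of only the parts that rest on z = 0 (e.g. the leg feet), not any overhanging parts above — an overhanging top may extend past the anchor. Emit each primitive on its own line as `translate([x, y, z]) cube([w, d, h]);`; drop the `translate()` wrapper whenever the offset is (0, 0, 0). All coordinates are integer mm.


translate([119, 492, 437]) cube([434, 399, 22]);
translate([119, 492, 0]) cube([49, 49, 437]);
translate([504, 492, 0]) cube([49, 49, 437]);
translate([119, 842, 0]) cube([49, 49, 437]);
translate([504, 842, 0]) cube([49, 49, 437]);
translate([119, 864, 459]) cube([434, 27, 506]);


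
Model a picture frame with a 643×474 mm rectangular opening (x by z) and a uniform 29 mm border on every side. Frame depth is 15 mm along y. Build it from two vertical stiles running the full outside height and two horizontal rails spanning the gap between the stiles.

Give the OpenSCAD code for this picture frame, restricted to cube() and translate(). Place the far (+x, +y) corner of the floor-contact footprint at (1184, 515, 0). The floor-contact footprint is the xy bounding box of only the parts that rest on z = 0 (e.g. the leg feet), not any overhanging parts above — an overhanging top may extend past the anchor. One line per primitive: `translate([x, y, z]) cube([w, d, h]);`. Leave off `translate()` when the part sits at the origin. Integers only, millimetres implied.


translate([483, 500, 0]) cube([29, 15, 532]);
translate([1155, 500, 0]) cube([29, 15, 532]);
translate([512, 500, 0]) cube([643, 15, 29]);
translate([512, 500, 503]) cube([643, 15, 29]);


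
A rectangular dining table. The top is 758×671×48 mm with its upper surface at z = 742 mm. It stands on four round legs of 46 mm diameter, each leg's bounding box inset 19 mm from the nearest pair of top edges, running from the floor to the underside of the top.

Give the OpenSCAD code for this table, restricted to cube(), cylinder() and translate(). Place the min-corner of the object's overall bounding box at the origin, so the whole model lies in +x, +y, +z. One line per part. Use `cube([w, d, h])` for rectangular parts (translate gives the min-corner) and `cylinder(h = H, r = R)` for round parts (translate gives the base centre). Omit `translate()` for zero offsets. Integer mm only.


translate([0, 0, 694]) cube([758, 671, 48]);
translate([42, 42, 0]) cylinder(h = 694, r = 23);
translate([716, 42, 0]) cylinder(h = 694, r = 23);
translate([42, 629, 0]) cylinder(h = 694, r = 23);
translate([716, 629, 0]) cylinder(h = 694, r = 23);


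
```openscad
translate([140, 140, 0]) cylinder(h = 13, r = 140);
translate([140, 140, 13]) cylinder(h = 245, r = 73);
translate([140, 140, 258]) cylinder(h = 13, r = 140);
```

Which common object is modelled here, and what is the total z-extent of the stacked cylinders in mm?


A spool. The overall height is 271 mm.

Three coaxial cylinders, large–small–large — a spool. Two 13 mm flanges and a 245 mm core give 13 + 245 + 13 = 271 mm.


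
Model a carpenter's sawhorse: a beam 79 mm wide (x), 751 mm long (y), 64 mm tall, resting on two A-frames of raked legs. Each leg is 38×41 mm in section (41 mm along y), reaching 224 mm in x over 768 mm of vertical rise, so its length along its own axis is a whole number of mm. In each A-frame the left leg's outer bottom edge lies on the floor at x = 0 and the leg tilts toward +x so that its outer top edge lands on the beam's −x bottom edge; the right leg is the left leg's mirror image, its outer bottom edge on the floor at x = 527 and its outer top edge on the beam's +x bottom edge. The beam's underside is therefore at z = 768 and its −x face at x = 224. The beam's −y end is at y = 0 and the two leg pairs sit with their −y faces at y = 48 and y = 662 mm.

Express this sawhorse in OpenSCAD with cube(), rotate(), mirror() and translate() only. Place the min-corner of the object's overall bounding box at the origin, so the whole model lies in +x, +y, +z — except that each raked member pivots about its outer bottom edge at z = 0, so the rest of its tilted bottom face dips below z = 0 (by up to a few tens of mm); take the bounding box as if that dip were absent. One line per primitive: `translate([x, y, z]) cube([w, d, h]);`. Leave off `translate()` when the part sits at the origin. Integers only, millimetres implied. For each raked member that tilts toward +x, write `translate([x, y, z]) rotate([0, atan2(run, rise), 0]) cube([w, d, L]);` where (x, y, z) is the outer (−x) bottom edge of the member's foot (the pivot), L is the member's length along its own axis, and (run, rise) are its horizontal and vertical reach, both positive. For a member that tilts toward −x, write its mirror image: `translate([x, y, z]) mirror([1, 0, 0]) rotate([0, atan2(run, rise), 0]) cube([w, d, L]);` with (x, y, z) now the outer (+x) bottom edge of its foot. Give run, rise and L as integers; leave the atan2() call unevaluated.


// leg length = √(224² + 768²) = 800
// right-leg outer foot x = 2·224 + 79 = 527
// beam min-corner = (224, 0, 768)
translate([224, 0, 768]) cube([79, 751, 64]);
translate([0, 48, 0]) rotate([0, atan2(224, 768), 0]) cube([38, 41, 800]);
translate([527, 48, 0]) mirror([1, 0, 0]) rotate([0, atan2(224, 768), 0]) cube([38, 41, 800]);
translate([0, 662, 0]) rotate([0, atan2(224, 768), 0]) cube([38, 41, 800]);
translate([527, 662, 0]) mirror([1, 0, 0]) rotate([0, atan2(224, 768), 0]) cube([38, 41, 800]);


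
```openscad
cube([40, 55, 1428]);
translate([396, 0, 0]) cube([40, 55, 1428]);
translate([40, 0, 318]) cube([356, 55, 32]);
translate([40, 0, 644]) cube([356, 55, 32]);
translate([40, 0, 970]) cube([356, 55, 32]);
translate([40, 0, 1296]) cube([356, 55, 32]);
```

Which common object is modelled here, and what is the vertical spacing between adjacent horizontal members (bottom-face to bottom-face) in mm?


A ladder. The rung spacing is 326 mm.

Two tall 40×55 posts with 4 short bars between them — a ladder. Adjacent rungs sit at z = 318 and z = 644, so the spacing is 644 − 318 = 326 mm.


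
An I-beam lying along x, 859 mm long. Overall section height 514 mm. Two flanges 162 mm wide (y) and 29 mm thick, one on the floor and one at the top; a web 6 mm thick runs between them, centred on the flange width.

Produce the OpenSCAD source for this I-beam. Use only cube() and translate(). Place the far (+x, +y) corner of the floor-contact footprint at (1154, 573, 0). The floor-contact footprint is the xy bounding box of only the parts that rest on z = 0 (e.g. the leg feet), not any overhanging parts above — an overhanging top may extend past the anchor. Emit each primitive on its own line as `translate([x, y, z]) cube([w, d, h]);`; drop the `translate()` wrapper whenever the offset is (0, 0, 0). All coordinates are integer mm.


translate([295, 411, 0]) cube([859, 162, 29]);
translate([295, 489, 29]) cube([859, 6, 456]);
translate([295, 411, 485]) cube([859, 162, 29]);


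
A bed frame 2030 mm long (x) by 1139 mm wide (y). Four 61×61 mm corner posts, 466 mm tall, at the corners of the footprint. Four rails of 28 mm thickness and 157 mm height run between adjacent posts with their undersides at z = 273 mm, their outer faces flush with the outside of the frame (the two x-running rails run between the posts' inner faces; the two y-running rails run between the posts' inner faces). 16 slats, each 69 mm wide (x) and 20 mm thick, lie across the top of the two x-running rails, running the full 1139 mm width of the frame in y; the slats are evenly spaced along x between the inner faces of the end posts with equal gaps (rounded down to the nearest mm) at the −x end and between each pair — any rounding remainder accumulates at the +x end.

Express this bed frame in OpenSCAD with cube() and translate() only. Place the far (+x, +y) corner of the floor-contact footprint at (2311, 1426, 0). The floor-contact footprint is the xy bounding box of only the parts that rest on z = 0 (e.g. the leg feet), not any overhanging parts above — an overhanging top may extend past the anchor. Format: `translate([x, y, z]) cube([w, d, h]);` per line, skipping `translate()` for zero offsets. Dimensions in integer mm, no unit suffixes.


// slat z = rail_z + rail_h = 273 + 157 = 430
// slat gap = ⌊(1908 − 16·69) / 17⌋ = 47
translate([281, 287, 0]) cube([61, 61, 466]);
translate([281, 1365, 0]) cube([61, 61, 466]);
translate([2250, 287, 0]) cube([61, 61, 466]);
translate([2250, 1365, 0]) cube([61, 61, 466]);
translate([342, 287, 273]) cube([1908, 28, 157]);
translate([342, 1398, 273]) cube([1908, 28, 157]);
translate([281, 348, 273]) cube([28, 1017, 157]);
translate([2283, 348, 273]) cube([28, 1017, 157]);
translate([389, 287, 430]) cube([69, 1139, 20]);
translate([505, 287, 430]) cube([69, 1139, 20]);
translate([621, 287, 430]) cube([69, 1139, 20]);
translate([737, 287, 430]) cube([69, 1139, 20]);
translate([853, 287, 430]) cube([69, 1139, 20]);
translate([969, 287, 430]) cube([69, 1139, 20]);
translate([1085, 287, 430]) cube([69, 1139, 20]);
translate([1201, 287, 430]) cube([69, 1139, 20]);
translate([1317, 287, 430]) cube([69, 1139, 20]);
translate([1433, 287, 430]) cube([69, 1139, 20]);
translate([1549, 287, 430]) cube([69, 1139, 20]);
translate([1665, 287, 430]) cube([69, 1139, 20]);
translate([1781, 287, 430]) cube([69, 1139, 20]);
translate([1897, 287, 430]) cube([69, 1139, 20]);
translate([2013, 287, 430]) cube([69, 1139, 20]);
translate([2129, 287, 430]) cube([69, 1139, 20]);


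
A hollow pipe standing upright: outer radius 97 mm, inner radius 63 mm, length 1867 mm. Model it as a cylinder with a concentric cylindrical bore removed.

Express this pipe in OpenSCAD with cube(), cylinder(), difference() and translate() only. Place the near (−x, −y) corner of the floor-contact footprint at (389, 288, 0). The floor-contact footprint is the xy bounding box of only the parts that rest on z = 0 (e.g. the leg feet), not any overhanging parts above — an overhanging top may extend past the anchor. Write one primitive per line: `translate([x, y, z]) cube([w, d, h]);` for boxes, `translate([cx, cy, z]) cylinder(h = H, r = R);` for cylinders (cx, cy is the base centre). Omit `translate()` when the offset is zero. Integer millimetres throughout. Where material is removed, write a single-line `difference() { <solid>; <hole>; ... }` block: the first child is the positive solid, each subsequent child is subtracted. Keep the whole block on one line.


difference() { translate([486, 385, 0]) cylinder(h = 1867, r = 97); translate([486, 385, 0]) cylinder(h = 1867, r = 63); }
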